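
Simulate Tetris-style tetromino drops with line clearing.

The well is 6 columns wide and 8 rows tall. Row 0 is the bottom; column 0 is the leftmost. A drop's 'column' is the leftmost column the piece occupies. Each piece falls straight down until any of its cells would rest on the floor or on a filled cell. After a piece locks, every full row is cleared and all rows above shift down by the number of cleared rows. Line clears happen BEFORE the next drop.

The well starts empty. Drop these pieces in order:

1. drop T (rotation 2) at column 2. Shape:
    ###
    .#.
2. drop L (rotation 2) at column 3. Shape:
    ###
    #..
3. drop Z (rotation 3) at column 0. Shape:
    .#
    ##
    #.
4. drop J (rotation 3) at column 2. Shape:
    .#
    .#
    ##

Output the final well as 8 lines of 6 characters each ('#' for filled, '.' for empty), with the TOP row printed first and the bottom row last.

Answer: ......
...#..
...#..
..##..
...###
.#.#..
#####.
#..#..

Derivation:
Drop 1: T rot2 at col 2 lands with bottom-row=0; cleared 0 line(s) (total 0); column heights now [0 0 2 2 2 0], max=2
Drop 2: L rot2 at col 3 lands with bottom-row=2; cleared 0 line(s) (total 0); column heights now [0 0 2 4 4 4], max=4
Drop 3: Z rot3 at col 0 lands with bottom-row=0; cleared 0 line(s) (total 0); column heights now [2 3 2 4 4 4], max=4
Drop 4: J rot3 at col 2 lands with bottom-row=4; cleared 0 line(s) (total 0); column heights now [2 3 5 7 4 4], max=7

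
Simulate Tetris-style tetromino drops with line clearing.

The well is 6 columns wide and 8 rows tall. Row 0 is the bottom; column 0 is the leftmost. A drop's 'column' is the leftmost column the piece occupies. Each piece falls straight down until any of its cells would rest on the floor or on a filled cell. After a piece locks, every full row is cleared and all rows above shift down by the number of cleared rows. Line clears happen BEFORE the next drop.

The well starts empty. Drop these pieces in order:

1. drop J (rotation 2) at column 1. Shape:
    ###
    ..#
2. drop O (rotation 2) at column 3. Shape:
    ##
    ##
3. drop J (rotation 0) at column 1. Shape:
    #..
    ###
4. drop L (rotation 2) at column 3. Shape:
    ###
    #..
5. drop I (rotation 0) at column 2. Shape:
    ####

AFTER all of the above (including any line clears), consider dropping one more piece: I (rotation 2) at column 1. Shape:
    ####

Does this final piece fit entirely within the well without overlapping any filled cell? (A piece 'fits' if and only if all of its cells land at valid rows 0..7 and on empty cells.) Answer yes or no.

Drop 1: J rot2 at col 1 lands with bottom-row=0; cleared 0 line(s) (total 0); column heights now [0 2 2 2 0 0], max=2
Drop 2: O rot2 at col 3 lands with bottom-row=2; cleared 0 line(s) (total 0); column heights now [0 2 2 4 4 0], max=4
Drop 3: J rot0 at col 1 lands with bottom-row=4; cleared 0 line(s) (total 0); column heights now [0 6 5 5 4 0], max=6
Drop 4: L rot2 at col 3 lands with bottom-row=5; cleared 0 line(s) (total 0); column heights now [0 6 5 7 7 7], max=7
Drop 5: I rot0 at col 2 lands with bottom-row=7; cleared 0 line(s) (total 0); column heights now [0 6 8 8 8 8], max=8
Test piece I rot2 at col 1 (width 4): heights before test = [0 6 8 8 8 8]; fits = False

Answer: no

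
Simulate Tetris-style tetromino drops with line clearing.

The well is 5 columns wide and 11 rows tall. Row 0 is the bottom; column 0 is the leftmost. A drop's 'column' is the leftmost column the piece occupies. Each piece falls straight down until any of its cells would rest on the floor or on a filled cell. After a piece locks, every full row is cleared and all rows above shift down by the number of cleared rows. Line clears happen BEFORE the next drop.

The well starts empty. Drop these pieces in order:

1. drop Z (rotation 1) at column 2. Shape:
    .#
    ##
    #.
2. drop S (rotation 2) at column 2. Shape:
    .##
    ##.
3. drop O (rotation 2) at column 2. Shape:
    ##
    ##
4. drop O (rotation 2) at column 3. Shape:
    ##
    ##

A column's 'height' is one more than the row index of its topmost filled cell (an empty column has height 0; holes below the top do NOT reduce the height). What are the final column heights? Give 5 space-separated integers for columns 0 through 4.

Answer: 0 0 7 9 9

Derivation:
Drop 1: Z rot1 at col 2 lands with bottom-row=0; cleared 0 line(s) (total 0); column heights now [0 0 2 3 0], max=3
Drop 2: S rot2 at col 2 lands with bottom-row=3; cleared 0 line(s) (total 0); column heights now [0 0 4 5 5], max=5
Drop 3: O rot2 at col 2 lands with bottom-row=5; cleared 0 line(s) (total 0); column heights now [0 0 7 7 5], max=7
Drop 4: O rot2 at col 3 lands with bottom-row=7; cleared 0 line(s) (total 0); column heights now [0 0 7 9 9], max=9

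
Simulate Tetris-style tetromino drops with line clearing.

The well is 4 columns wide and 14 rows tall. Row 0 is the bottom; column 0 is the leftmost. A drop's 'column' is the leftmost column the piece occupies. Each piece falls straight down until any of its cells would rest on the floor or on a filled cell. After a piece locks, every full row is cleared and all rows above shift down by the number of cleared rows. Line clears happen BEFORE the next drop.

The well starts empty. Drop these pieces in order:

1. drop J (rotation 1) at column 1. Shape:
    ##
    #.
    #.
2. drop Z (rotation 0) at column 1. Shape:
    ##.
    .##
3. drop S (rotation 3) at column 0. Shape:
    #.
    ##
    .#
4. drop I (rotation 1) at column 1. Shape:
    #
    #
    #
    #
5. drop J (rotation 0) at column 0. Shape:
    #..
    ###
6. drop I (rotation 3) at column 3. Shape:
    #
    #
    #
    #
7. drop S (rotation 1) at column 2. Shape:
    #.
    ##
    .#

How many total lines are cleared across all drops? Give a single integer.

Answer: 1

Derivation:
Drop 1: J rot1 at col 1 lands with bottom-row=0; cleared 0 line(s) (total 0); column heights now [0 3 3 0], max=3
Drop 2: Z rot0 at col 1 lands with bottom-row=3; cleared 0 line(s) (total 0); column heights now [0 5 5 4], max=5
Drop 3: S rot3 at col 0 lands with bottom-row=5; cleared 0 line(s) (total 0); column heights now [8 7 5 4], max=8
Drop 4: I rot1 at col 1 lands with bottom-row=7; cleared 0 line(s) (total 0); column heights now [8 11 5 4], max=11
Drop 5: J rot0 at col 0 lands with bottom-row=11; cleared 0 line(s) (total 0); column heights now [13 12 12 4], max=13
Drop 6: I rot3 at col 3 lands with bottom-row=4; cleared 0 line(s) (total 0); column heights now [13 12 12 8], max=13
Drop 7: S rot1 at col 2 lands with bottom-row=11; cleared 1 line(s) (total 1); column heights now [12 11 13 12], max=13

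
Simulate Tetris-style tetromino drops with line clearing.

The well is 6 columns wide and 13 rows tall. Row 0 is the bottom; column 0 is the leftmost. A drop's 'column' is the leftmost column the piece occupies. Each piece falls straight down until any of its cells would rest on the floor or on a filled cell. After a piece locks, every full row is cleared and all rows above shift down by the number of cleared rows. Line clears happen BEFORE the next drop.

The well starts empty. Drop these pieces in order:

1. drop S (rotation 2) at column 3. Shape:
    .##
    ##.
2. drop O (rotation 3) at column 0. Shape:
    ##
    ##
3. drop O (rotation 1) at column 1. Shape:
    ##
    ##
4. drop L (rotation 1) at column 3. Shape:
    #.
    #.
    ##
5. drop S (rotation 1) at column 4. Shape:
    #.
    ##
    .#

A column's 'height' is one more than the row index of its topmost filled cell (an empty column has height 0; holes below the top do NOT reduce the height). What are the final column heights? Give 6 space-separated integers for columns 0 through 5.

Drop 1: S rot2 at col 3 lands with bottom-row=0; cleared 0 line(s) (total 0); column heights now [0 0 0 1 2 2], max=2
Drop 2: O rot3 at col 0 lands with bottom-row=0; cleared 0 line(s) (total 0); column heights now [2 2 0 1 2 2], max=2
Drop 3: O rot1 at col 1 lands with bottom-row=2; cleared 0 line(s) (total 0); column heights now [2 4 4 1 2 2], max=4
Drop 4: L rot1 at col 3 lands with bottom-row=2; cleared 0 line(s) (total 0); column heights now [2 4 4 5 3 2], max=5
Drop 5: S rot1 at col 4 lands with bottom-row=2; cleared 0 line(s) (total 0); column heights now [2 4 4 5 5 4], max=5

Answer: 2 4 4 5 5 4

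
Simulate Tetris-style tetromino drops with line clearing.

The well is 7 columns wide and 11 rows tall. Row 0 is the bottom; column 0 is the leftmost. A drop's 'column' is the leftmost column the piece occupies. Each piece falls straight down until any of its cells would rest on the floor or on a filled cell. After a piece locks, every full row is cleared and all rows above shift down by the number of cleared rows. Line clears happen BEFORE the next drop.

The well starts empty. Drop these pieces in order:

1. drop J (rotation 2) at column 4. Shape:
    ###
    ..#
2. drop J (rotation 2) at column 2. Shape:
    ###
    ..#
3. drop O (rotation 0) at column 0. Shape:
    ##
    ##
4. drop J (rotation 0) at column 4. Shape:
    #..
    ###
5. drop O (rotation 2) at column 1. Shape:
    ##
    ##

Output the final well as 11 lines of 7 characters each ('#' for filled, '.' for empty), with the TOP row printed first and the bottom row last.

Answer: .......
.......
.......
.......
.......
.##.#..
.##.###
..###..
....#..
##..###
##....#

Derivation:
Drop 1: J rot2 at col 4 lands with bottom-row=0; cleared 0 line(s) (total 0); column heights now [0 0 0 0 2 2 2], max=2
Drop 2: J rot2 at col 2 lands with bottom-row=2; cleared 0 line(s) (total 0); column heights now [0 0 4 4 4 2 2], max=4
Drop 3: O rot0 at col 0 lands with bottom-row=0; cleared 0 line(s) (total 0); column heights now [2 2 4 4 4 2 2], max=4
Drop 4: J rot0 at col 4 lands with bottom-row=4; cleared 0 line(s) (total 0); column heights now [2 2 4 4 6 5 5], max=6
Drop 5: O rot2 at col 1 lands with bottom-row=4; cleared 0 line(s) (total 0); column heights now [2 6 6 4 6 5 5], max=6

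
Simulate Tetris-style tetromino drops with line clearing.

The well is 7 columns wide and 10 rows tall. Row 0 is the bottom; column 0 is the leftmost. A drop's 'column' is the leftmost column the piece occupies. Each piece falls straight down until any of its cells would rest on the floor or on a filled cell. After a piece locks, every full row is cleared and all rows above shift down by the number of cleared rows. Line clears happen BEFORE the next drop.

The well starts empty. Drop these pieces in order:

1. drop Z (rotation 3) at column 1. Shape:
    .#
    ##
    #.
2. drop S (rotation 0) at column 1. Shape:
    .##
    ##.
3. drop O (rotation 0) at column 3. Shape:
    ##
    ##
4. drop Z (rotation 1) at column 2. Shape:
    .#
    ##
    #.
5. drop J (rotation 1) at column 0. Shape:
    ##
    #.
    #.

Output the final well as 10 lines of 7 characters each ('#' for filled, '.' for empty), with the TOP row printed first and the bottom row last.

Answer: .......
...#...
..##...
..###..
...##..
####...
###....
#.#....
.##....
.#.....

Derivation:
Drop 1: Z rot3 at col 1 lands with bottom-row=0; cleared 0 line(s) (total 0); column heights now [0 2 3 0 0 0 0], max=3
Drop 2: S rot0 at col 1 lands with bottom-row=3; cleared 0 line(s) (total 0); column heights now [0 4 5 5 0 0 0], max=5
Drop 3: O rot0 at col 3 lands with bottom-row=5; cleared 0 line(s) (total 0); column heights now [0 4 5 7 7 0 0], max=7
Drop 4: Z rot1 at col 2 lands with bottom-row=6; cleared 0 line(s) (total 0); column heights now [0 4 8 9 7 0 0], max=9
Drop 5: J rot1 at col 0 lands with bottom-row=2; cleared 0 line(s) (total 0); column heights now [5 5 8 9 7 0 0], max=9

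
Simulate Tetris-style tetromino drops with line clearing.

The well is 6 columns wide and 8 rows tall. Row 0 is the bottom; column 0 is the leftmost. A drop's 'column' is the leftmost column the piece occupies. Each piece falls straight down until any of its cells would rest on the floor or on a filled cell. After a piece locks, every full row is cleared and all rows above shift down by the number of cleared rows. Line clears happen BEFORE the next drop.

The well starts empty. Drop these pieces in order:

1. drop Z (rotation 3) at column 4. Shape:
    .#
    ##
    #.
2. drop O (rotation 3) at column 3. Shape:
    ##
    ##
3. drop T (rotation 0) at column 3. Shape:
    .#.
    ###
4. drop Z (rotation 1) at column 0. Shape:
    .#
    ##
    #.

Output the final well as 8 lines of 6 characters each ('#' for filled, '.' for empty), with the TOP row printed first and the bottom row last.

Drop 1: Z rot3 at col 4 lands with bottom-row=0; cleared 0 line(s) (total 0); column heights now [0 0 0 0 2 3], max=3
Drop 2: O rot3 at col 3 lands with bottom-row=2; cleared 0 line(s) (total 0); column heights now [0 0 0 4 4 3], max=4
Drop 3: T rot0 at col 3 lands with bottom-row=4; cleared 0 line(s) (total 0); column heights now [0 0 0 5 6 5], max=6
Drop 4: Z rot1 at col 0 lands with bottom-row=0; cleared 0 line(s) (total 0); column heights now [2 3 0 5 6 5], max=6

Answer: ......
......
....#.
...###
...##.
.#.###
##..##
#...#.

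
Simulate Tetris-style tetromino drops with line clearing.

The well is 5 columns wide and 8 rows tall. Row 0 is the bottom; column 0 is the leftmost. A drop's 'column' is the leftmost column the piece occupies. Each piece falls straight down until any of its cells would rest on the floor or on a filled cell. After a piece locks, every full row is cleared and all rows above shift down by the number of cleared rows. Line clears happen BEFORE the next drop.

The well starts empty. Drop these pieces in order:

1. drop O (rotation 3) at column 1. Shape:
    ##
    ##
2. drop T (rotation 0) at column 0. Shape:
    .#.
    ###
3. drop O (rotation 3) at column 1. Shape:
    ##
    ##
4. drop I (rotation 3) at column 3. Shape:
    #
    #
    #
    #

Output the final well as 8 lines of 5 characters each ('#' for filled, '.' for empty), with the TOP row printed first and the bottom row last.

Drop 1: O rot3 at col 1 lands with bottom-row=0; cleared 0 line(s) (total 0); column heights now [0 2 2 0 0], max=2
Drop 2: T rot0 at col 0 lands with bottom-row=2; cleared 0 line(s) (total 0); column heights now [3 4 3 0 0], max=4
Drop 3: O rot3 at col 1 lands with bottom-row=4; cleared 0 line(s) (total 0); column heights now [3 6 6 0 0], max=6
Drop 4: I rot3 at col 3 lands with bottom-row=0; cleared 0 line(s) (total 0); column heights now [3 6 6 4 0], max=6

Answer: .....
.....
.##..
.##..
.#.#.
####.
.###.
.###.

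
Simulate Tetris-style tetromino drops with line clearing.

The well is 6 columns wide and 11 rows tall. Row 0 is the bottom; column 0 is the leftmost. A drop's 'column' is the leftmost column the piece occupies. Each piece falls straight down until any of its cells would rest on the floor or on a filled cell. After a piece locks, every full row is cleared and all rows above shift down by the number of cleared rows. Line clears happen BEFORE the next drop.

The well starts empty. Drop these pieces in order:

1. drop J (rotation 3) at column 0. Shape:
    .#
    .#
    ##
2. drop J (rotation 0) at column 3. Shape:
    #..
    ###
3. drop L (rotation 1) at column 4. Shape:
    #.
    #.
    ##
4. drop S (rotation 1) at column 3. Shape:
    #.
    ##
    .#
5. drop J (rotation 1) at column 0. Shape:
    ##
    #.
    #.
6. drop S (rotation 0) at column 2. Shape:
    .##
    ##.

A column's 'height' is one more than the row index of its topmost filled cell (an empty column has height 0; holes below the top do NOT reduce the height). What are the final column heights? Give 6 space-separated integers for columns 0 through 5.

Answer: 4 4 8 9 9 2

Derivation:
Drop 1: J rot3 at col 0 lands with bottom-row=0; cleared 0 line(s) (total 0); column heights now [1 3 0 0 0 0], max=3
Drop 2: J rot0 at col 3 lands with bottom-row=0; cleared 0 line(s) (total 0); column heights now [1 3 0 2 1 1], max=3
Drop 3: L rot1 at col 4 lands with bottom-row=1; cleared 0 line(s) (total 0); column heights now [1 3 0 2 4 2], max=4
Drop 4: S rot1 at col 3 lands with bottom-row=4; cleared 0 line(s) (total 0); column heights now [1 3 0 7 6 2], max=7
Drop 5: J rot1 at col 0 lands with bottom-row=1; cleared 0 line(s) (total 0); column heights now [4 4 0 7 6 2], max=7
Drop 6: S rot0 at col 2 lands with bottom-row=7; cleared 0 line(s) (total 0); column heights now [4 4 8 9 9 2], max=9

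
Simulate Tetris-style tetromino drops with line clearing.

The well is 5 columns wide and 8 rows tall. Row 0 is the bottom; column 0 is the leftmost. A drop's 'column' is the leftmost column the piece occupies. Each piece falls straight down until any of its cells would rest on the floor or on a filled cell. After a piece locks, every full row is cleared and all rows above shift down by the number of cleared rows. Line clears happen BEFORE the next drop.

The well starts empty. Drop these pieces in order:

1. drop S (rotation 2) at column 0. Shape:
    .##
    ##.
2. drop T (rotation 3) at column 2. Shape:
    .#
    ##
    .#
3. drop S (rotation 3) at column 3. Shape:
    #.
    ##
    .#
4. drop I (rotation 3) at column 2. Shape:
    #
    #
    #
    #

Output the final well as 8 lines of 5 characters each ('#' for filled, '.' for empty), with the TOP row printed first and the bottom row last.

Drop 1: S rot2 at col 0 lands with bottom-row=0; cleared 0 line(s) (total 0); column heights now [1 2 2 0 0], max=2
Drop 2: T rot3 at col 2 lands with bottom-row=1; cleared 0 line(s) (total 0); column heights now [1 2 3 4 0], max=4
Drop 3: S rot3 at col 3 lands with bottom-row=3; cleared 0 line(s) (total 0); column heights now [1 2 3 6 5], max=6
Drop 4: I rot3 at col 2 lands with bottom-row=3; cleared 0 line(s) (total 0); column heights now [1 2 7 6 5], max=7

Answer: .....
..#..
..##.
..###
..###
..##.
.###.
##...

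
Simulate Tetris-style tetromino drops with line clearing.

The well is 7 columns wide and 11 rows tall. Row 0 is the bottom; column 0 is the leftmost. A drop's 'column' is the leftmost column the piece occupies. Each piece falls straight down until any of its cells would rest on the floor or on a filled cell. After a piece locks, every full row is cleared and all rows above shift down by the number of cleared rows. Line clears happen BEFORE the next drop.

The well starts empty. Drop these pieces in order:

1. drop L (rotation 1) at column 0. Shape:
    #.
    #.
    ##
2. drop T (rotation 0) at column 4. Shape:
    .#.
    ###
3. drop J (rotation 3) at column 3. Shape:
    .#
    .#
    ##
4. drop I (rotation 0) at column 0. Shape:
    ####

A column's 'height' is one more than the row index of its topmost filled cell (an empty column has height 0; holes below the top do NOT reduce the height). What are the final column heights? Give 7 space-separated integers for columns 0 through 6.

Drop 1: L rot1 at col 0 lands with bottom-row=0; cleared 0 line(s) (total 0); column heights now [3 1 0 0 0 0 0], max=3
Drop 2: T rot0 at col 4 lands with bottom-row=0; cleared 0 line(s) (total 0); column heights now [3 1 0 0 1 2 1], max=3
Drop 3: J rot3 at col 3 lands with bottom-row=1; cleared 0 line(s) (total 0); column heights now [3 1 0 2 4 2 1], max=4
Drop 4: I rot0 at col 0 lands with bottom-row=3; cleared 0 line(s) (total 0); column heights now [4 4 4 4 4 2 1], max=4

Answer: 4 4 4 4 4 2 1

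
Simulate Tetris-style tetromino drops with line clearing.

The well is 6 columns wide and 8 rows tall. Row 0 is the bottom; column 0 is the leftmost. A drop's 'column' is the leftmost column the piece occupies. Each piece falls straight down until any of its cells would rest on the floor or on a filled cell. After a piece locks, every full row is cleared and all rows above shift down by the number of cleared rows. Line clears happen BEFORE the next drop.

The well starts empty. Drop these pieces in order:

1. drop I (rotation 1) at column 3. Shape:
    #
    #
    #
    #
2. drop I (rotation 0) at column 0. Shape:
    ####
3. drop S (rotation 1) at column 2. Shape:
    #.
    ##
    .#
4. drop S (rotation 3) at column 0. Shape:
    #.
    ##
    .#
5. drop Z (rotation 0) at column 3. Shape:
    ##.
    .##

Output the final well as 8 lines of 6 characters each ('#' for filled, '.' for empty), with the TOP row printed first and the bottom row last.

Answer: ......
#.###.
.#.#..
####..
...#..
...#..
...#..
...#..

Derivation:
Drop 1: I rot1 at col 3 lands with bottom-row=0; cleared 0 line(s) (total 0); column heights now [0 0 0 4 0 0], max=4
Drop 2: I rot0 at col 0 lands with bottom-row=4; cleared 0 line(s) (total 0); column heights now [5 5 5 5 0 0], max=5
Drop 3: S rot1 at col 2 lands with bottom-row=5; cleared 0 line(s) (total 0); column heights now [5 5 8 7 0 0], max=8
Drop 4: S rot3 at col 0 lands with bottom-row=5; cleared 0 line(s) (total 0); column heights now [8 7 8 7 0 0], max=8
Drop 5: Z rot0 at col 3 lands with bottom-row=6; cleared 1 line(s) (total 1); column heights now [7 6 7 7 7 0], max=7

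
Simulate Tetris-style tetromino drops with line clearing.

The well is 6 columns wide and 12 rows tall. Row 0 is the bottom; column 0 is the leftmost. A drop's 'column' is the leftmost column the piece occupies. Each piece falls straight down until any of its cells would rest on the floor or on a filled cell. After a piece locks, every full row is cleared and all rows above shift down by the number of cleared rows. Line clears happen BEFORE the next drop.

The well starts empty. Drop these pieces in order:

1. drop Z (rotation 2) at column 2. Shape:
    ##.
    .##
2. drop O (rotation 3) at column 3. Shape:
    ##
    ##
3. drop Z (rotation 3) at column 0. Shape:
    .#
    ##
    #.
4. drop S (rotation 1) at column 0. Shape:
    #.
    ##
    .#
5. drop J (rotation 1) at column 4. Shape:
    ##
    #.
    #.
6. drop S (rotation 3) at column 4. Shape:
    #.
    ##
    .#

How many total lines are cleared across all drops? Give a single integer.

Drop 1: Z rot2 at col 2 lands with bottom-row=0; cleared 0 line(s) (total 0); column heights now [0 0 2 2 1 0], max=2
Drop 2: O rot3 at col 3 lands with bottom-row=2; cleared 0 line(s) (total 0); column heights now [0 0 2 4 4 0], max=4
Drop 3: Z rot3 at col 0 lands with bottom-row=0; cleared 0 line(s) (total 0); column heights now [2 3 2 4 4 0], max=4
Drop 4: S rot1 at col 0 lands with bottom-row=3; cleared 0 line(s) (total 0); column heights now [6 5 2 4 4 0], max=6
Drop 5: J rot1 at col 4 lands with bottom-row=4; cleared 0 line(s) (total 0); column heights now [6 5 2 4 7 7], max=7
Drop 6: S rot3 at col 4 lands with bottom-row=7; cleared 0 line(s) (total 0); column heights now [6 5 2 4 10 9], max=10

Answer: 0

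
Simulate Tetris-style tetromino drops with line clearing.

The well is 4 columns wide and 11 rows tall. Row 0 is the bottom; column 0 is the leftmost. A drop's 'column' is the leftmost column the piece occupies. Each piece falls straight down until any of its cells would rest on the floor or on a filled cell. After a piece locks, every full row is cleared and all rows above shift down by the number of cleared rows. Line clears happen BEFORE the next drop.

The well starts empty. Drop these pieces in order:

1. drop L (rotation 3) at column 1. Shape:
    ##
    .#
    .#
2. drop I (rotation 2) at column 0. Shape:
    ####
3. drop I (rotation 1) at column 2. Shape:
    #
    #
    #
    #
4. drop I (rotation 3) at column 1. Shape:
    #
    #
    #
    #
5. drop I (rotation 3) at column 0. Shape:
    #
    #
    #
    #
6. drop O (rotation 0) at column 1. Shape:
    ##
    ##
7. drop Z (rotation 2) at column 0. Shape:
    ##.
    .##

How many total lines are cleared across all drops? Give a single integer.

Answer: 1

Derivation:
Drop 1: L rot3 at col 1 lands with bottom-row=0; cleared 0 line(s) (total 0); column heights now [0 3 3 0], max=3
Drop 2: I rot2 at col 0 lands with bottom-row=3; cleared 1 line(s) (total 1); column heights now [0 3 3 0], max=3
Drop 3: I rot1 at col 2 lands with bottom-row=3; cleared 0 line(s) (total 1); column heights now [0 3 7 0], max=7
Drop 4: I rot3 at col 1 lands with bottom-row=3; cleared 0 line(s) (total 1); column heights now [0 7 7 0], max=7
Drop 5: I rot3 at col 0 lands with bottom-row=0; cleared 0 line(s) (total 1); column heights now [4 7 7 0], max=7
Drop 6: O rot0 at col 1 lands with bottom-row=7; cleared 0 line(s) (total 1); column heights now [4 9 9 0], max=9
Drop 7: Z rot2 at col 0 lands with bottom-row=9; cleared 0 line(s) (total 1); column heights now [11 11 10 0], max=11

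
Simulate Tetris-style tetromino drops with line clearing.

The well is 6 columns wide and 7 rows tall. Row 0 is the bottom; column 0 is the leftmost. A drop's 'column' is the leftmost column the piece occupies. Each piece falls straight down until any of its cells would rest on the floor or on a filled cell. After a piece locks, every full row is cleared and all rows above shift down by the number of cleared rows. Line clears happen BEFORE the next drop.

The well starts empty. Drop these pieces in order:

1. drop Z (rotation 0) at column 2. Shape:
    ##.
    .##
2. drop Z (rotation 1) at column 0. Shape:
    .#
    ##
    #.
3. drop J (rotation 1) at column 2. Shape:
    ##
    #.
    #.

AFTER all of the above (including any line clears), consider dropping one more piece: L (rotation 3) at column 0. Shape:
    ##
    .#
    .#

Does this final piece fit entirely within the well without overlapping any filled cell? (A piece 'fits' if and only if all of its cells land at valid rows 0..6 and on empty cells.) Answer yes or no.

Drop 1: Z rot0 at col 2 lands with bottom-row=0; cleared 0 line(s) (total 0); column heights now [0 0 2 2 1 0], max=2
Drop 2: Z rot1 at col 0 lands with bottom-row=0; cleared 0 line(s) (total 0); column heights now [2 3 2 2 1 0], max=3
Drop 3: J rot1 at col 2 lands with bottom-row=2; cleared 0 line(s) (total 0); column heights now [2 3 5 5 1 0], max=5
Test piece L rot3 at col 0 (width 2): heights before test = [2 3 5 5 1 0]; fits = True

Answer: yes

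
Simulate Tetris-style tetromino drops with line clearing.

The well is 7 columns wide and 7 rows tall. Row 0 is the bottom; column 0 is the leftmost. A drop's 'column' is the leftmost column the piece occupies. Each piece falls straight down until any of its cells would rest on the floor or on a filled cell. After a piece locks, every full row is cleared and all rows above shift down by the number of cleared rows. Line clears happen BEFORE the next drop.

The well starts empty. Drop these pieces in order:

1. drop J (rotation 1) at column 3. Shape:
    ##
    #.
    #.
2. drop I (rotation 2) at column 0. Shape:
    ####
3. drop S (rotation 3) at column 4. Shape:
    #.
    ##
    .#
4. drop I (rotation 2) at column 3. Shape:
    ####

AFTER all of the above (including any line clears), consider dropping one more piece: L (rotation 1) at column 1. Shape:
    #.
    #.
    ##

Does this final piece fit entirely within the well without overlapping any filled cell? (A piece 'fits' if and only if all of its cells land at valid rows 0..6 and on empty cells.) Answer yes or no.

Drop 1: J rot1 at col 3 lands with bottom-row=0; cleared 0 line(s) (total 0); column heights now [0 0 0 3 3 0 0], max=3
Drop 2: I rot2 at col 0 lands with bottom-row=3; cleared 0 line(s) (total 0); column heights now [4 4 4 4 3 0 0], max=4
Drop 3: S rot3 at col 4 lands with bottom-row=2; cleared 0 line(s) (total 0); column heights now [4 4 4 4 5 4 0], max=5
Drop 4: I rot2 at col 3 lands with bottom-row=5; cleared 0 line(s) (total 0); column heights now [4 4 4 6 6 6 6], max=6
Test piece L rot1 at col 1 (width 2): heights before test = [4 4 4 6 6 6 6]; fits = True

Answer: yes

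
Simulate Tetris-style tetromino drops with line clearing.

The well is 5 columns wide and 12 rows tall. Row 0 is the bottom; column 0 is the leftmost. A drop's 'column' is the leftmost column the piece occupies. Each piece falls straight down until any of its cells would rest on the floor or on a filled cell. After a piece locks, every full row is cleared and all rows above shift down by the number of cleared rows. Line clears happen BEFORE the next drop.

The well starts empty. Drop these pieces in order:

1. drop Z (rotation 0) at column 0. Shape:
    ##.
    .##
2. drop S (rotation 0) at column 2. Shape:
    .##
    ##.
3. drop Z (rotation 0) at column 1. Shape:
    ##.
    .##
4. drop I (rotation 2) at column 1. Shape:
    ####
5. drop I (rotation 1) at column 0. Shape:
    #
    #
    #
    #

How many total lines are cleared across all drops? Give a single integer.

Answer: 1

Derivation:
Drop 1: Z rot0 at col 0 lands with bottom-row=0; cleared 0 line(s) (total 0); column heights now [2 2 1 0 0], max=2
Drop 2: S rot0 at col 2 lands with bottom-row=1; cleared 0 line(s) (total 0); column heights now [2 2 2 3 3], max=3
Drop 3: Z rot0 at col 1 lands with bottom-row=3; cleared 0 line(s) (total 0); column heights now [2 5 5 4 3], max=5
Drop 4: I rot2 at col 1 lands with bottom-row=5; cleared 0 line(s) (total 0); column heights now [2 6 6 6 6], max=6
Drop 5: I rot1 at col 0 lands with bottom-row=2; cleared 1 line(s) (total 1); column heights now [5 5 5 4 3], max=5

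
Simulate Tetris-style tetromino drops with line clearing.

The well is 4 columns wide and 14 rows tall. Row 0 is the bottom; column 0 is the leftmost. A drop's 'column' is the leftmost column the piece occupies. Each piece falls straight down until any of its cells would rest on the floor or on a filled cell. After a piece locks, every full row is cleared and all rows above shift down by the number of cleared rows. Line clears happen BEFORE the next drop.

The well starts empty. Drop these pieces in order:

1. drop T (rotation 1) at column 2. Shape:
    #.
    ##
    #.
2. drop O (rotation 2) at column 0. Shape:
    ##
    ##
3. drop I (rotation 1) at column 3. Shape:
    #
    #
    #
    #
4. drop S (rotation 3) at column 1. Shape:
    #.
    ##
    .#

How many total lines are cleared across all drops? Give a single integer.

Answer: 2

Derivation:
Drop 1: T rot1 at col 2 lands with bottom-row=0; cleared 0 line(s) (total 0); column heights now [0 0 3 2], max=3
Drop 2: O rot2 at col 0 lands with bottom-row=0; cleared 1 line(s) (total 1); column heights now [1 1 2 0], max=2
Drop 3: I rot1 at col 3 lands with bottom-row=0; cleared 1 line(s) (total 2); column heights now [0 0 1 3], max=3
Drop 4: S rot3 at col 1 lands with bottom-row=1; cleared 0 line(s) (total 2); column heights now [0 4 3 3], max=4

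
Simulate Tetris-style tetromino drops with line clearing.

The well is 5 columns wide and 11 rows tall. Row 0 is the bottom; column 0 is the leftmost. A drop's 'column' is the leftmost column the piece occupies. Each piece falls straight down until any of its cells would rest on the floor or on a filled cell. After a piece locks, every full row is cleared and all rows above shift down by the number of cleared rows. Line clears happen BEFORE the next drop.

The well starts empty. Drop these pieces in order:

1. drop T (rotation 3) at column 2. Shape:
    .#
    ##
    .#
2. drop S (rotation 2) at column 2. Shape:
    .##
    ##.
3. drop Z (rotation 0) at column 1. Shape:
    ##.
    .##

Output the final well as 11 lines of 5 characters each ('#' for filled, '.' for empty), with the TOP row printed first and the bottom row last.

Answer: .....
.....
.....
.....
.##..
..##.
...##
..##.
...#.
..##.
...#.

Derivation:
Drop 1: T rot3 at col 2 lands with bottom-row=0; cleared 0 line(s) (total 0); column heights now [0 0 2 3 0], max=3
Drop 2: S rot2 at col 2 lands with bottom-row=3; cleared 0 line(s) (total 0); column heights now [0 0 4 5 5], max=5
Drop 3: Z rot0 at col 1 lands with bottom-row=5; cleared 0 line(s) (total 0); column heights now [0 7 7 6 5], max=7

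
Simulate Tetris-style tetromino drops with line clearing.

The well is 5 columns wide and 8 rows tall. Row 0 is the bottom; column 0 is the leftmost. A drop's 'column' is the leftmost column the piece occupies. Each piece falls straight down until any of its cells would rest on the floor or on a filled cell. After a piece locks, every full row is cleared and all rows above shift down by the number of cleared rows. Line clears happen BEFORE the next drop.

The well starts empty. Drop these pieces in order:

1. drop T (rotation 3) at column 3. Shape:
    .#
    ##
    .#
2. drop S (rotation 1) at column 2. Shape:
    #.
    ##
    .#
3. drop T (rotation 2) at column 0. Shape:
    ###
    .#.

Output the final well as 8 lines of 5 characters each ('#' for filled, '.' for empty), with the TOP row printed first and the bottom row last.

Answer: .....
.....
###..
.##..
..##.
...##
...##
....#

Derivation:
Drop 1: T rot3 at col 3 lands with bottom-row=0; cleared 0 line(s) (total 0); column heights now [0 0 0 2 3], max=3
Drop 2: S rot1 at col 2 lands with bottom-row=2; cleared 0 line(s) (total 0); column heights now [0 0 5 4 3], max=5
Drop 3: T rot2 at col 0 lands with bottom-row=4; cleared 0 line(s) (total 0); column heights now [6 6 6 4 3], max=6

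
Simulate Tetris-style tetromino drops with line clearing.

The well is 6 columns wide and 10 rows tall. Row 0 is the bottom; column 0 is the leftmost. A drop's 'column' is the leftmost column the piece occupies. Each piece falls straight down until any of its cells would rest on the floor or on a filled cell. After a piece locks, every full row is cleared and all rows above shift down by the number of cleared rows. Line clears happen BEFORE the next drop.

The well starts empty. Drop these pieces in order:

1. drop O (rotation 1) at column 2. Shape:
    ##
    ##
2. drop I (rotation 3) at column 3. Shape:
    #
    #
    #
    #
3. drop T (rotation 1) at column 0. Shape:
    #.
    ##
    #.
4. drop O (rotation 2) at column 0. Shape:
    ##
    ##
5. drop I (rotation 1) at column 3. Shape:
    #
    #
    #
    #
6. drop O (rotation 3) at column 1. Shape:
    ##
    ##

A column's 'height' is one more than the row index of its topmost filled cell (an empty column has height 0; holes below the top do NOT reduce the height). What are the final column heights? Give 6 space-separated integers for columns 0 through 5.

Answer: 5 7 7 10 0 0

Derivation:
Drop 1: O rot1 at col 2 lands with bottom-row=0; cleared 0 line(s) (total 0); column heights now [0 0 2 2 0 0], max=2
Drop 2: I rot3 at col 3 lands with bottom-row=2; cleared 0 line(s) (total 0); column heights now [0 0 2 6 0 0], max=6
Drop 3: T rot1 at col 0 lands with bottom-row=0; cleared 0 line(s) (total 0); column heights now [3 2 2 6 0 0], max=6
Drop 4: O rot2 at col 0 lands with bottom-row=3; cleared 0 line(s) (total 0); column heights now [5 5 2 6 0 0], max=6
Drop 5: I rot1 at col 3 lands with bottom-row=6; cleared 0 line(s) (total 0); column heights now [5 5 2 10 0 0], max=10
Drop 6: O rot3 at col 1 lands with bottom-row=5; cleared 0 line(s) (total 0); column heights now [5 7 7 10 0 0], max=10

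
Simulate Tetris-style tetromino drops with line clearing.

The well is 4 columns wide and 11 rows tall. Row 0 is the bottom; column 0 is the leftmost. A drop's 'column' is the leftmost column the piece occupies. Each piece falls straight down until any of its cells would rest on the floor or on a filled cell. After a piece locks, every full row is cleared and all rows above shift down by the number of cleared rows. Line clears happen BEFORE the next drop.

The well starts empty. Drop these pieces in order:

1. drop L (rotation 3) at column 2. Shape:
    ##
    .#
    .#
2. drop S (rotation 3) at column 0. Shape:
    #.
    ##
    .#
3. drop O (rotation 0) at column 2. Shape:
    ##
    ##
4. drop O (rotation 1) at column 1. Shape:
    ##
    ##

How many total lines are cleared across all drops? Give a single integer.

Drop 1: L rot3 at col 2 lands with bottom-row=0; cleared 0 line(s) (total 0); column heights now [0 0 3 3], max=3
Drop 2: S rot3 at col 0 lands with bottom-row=0; cleared 0 line(s) (total 0); column heights now [3 2 3 3], max=3
Drop 3: O rot0 at col 2 lands with bottom-row=3; cleared 0 line(s) (total 0); column heights now [3 2 5 5], max=5
Drop 4: O rot1 at col 1 lands with bottom-row=5; cleared 0 line(s) (total 0); column heights now [3 7 7 5], max=7

Answer: 0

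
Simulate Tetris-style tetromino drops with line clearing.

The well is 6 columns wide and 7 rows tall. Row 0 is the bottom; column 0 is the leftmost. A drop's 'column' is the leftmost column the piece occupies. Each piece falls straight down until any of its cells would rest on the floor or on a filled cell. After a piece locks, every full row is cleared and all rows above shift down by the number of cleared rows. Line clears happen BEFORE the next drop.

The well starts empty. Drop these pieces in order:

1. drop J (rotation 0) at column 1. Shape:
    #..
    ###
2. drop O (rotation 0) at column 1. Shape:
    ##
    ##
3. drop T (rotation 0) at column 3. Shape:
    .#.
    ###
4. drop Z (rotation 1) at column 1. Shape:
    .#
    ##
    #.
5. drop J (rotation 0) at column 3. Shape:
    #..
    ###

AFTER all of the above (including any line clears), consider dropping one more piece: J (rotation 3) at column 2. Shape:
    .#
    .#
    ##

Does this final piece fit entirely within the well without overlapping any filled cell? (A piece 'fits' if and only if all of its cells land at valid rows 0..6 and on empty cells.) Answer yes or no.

Drop 1: J rot0 at col 1 lands with bottom-row=0; cleared 0 line(s) (total 0); column heights now [0 2 1 1 0 0], max=2
Drop 2: O rot0 at col 1 lands with bottom-row=2; cleared 0 line(s) (total 0); column heights now [0 4 4 1 0 0], max=4
Drop 3: T rot0 at col 3 lands with bottom-row=1; cleared 0 line(s) (total 0); column heights now [0 4 4 2 3 2], max=4
Drop 4: Z rot1 at col 1 lands with bottom-row=4; cleared 0 line(s) (total 0); column heights now [0 6 7 2 3 2], max=7
Drop 5: J rot0 at col 3 lands with bottom-row=3; cleared 0 line(s) (total 0); column heights now [0 6 7 5 4 4], max=7
Test piece J rot3 at col 2 (width 2): heights before test = [0 6 7 5 4 4]; fits = False

Answer: no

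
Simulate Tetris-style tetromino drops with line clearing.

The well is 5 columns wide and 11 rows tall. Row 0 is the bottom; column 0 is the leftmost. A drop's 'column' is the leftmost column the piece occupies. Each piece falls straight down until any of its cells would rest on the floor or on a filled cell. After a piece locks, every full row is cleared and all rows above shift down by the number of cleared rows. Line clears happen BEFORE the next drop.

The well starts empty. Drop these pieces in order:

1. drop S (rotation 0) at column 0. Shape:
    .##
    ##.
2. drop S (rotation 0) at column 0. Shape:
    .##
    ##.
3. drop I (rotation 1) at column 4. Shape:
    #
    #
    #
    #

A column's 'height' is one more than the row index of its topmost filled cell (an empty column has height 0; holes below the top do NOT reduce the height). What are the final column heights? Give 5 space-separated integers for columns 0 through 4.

Drop 1: S rot0 at col 0 lands with bottom-row=0; cleared 0 line(s) (total 0); column heights now [1 2 2 0 0], max=2
Drop 2: S rot0 at col 0 lands with bottom-row=2; cleared 0 line(s) (total 0); column heights now [3 4 4 0 0], max=4
Drop 3: I rot1 at col 4 lands with bottom-row=0; cleared 0 line(s) (total 0); column heights now [3 4 4 0 4], max=4

Answer: 3 4 4 0 4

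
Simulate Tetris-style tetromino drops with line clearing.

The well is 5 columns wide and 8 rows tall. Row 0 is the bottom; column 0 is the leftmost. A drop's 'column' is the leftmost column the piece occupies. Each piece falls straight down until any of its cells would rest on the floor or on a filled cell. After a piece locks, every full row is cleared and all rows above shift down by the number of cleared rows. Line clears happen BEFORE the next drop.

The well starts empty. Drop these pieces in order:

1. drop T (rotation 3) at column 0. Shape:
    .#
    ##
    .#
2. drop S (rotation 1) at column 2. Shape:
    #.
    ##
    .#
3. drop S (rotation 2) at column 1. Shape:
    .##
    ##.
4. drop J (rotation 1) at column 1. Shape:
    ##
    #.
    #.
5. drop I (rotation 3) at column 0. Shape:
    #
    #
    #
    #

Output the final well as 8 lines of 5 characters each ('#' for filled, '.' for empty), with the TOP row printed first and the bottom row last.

Answer: .....
.##..
##...
####.
###..
###..
####.
.#.#.

Derivation:
Drop 1: T rot3 at col 0 lands with bottom-row=0; cleared 0 line(s) (total 0); column heights now [2 3 0 0 0], max=3
Drop 2: S rot1 at col 2 lands with bottom-row=0; cleared 0 line(s) (total 0); column heights now [2 3 3 2 0], max=3
Drop 3: S rot2 at col 1 lands with bottom-row=3; cleared 0 line(s) (total 0); column heights now [2 4 5 5 0], max=5
Drop 4: J rot1 at col 1 lands with bottom-row=4; cleared 0 line(s) (total 0); column heights now [2 7 7 5 0], max=7
Drop 5: I rot3 at col 0 lands with bottom-row=2; cleared 0 line(s) (total 0); column heights now [6 7 7 5 0], max=7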